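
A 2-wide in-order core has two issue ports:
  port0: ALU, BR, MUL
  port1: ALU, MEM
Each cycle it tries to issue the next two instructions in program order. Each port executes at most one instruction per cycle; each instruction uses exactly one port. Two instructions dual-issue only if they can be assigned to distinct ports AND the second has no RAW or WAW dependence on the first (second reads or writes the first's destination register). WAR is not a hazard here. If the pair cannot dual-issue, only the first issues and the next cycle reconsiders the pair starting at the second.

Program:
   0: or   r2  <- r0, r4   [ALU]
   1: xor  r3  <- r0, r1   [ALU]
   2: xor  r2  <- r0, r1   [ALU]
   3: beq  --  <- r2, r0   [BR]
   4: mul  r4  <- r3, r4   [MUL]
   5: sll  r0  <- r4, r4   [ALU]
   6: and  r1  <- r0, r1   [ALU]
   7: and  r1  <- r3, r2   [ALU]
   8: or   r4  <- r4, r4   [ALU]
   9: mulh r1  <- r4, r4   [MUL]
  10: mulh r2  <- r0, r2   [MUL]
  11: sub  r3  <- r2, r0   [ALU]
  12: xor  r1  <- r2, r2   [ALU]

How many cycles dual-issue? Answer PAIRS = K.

t=0 i0+i1:or.ALU xor.ALU ; 2-wide
t=1 i2:xor.ALU ; RAW r2
t=2 i3:beq.BR ; no-port BR/MUL
t=3 i4:mul.MUL ; RAW r4
t=4 i5:sll.ALU ; RAW r0
t=5 i6:and.ALU ; WAW r1
t=6 i7+i8:and.ALU or.ALU ; 2-wide
t=7 i9:mulh.MUL ; no-port MUL/MUL
t=8 i10:mulh.MUL ; RAW r2
t=9 i11+i12:sub.ALU xor.ALU ; 2-wide

PAIRS = 3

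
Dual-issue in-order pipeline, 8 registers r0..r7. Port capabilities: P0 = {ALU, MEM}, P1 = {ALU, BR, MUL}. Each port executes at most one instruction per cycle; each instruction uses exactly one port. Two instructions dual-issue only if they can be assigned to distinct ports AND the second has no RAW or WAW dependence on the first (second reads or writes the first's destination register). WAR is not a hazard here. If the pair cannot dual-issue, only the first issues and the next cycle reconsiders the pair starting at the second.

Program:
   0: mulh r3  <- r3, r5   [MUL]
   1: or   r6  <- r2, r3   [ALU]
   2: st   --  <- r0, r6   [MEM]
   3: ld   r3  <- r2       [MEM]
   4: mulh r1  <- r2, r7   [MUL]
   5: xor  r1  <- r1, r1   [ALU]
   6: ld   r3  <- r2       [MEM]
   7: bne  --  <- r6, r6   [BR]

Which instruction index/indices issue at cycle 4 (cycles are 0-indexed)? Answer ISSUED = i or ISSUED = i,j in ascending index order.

ISSUED = 5,6

0. mulh @i0  | RAW r3
1. or @i1  | RAW r6
2. st @i2  | no-port MEM/MEM
3. ld;mulh @i3/i4  | 2-wide
4. xor;ld @i5/i6  | 2-wide
5. bne @i7  | tail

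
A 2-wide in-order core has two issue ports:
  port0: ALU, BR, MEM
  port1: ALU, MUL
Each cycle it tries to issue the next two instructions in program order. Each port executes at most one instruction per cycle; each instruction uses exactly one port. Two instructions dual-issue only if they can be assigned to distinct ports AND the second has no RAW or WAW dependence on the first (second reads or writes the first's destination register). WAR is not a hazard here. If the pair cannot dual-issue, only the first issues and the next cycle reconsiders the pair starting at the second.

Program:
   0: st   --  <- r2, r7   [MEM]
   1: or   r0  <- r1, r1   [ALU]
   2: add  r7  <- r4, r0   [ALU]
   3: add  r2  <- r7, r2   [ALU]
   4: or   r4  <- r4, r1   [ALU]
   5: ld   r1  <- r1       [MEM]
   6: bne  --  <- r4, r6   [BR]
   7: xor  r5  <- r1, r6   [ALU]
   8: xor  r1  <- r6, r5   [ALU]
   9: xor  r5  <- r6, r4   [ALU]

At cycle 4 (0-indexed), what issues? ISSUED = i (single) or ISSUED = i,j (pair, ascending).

ISSUED = 6,7

  cy0 -> i0+i1 (st or) pair
  cy1 -> i2 (add) RAW r7
  cy2 -> i3+i4 (add or) pair
  cy3 -> i5 (ld) no-port MEM/BR
  cy4 -> i6+i7 (bne xor) pair
  cy5 -> i8+i9 (xor xor) pair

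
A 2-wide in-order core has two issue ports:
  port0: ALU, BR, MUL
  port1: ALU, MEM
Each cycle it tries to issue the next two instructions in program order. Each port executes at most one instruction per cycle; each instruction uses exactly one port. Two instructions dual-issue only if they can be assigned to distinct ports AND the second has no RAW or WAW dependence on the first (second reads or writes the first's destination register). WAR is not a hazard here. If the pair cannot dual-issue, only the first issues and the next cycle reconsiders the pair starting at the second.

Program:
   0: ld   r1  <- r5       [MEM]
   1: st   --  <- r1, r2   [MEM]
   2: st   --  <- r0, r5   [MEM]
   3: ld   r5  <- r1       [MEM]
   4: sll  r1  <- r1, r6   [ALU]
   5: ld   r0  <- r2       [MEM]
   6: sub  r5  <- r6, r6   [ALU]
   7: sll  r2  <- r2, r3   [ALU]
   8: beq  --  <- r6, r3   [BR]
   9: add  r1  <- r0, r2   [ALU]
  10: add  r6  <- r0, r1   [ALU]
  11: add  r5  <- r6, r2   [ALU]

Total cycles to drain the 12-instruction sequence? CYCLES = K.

CYCLES = 9

  cy0 -> i0 (ld) no-port MEM/MEM
  cy1 -> i1 (st) no-port MEM/MEM
  cy2 -> i2 (st) no-port MEM/MEM
  cy3 -> i3&i4 (ld;sll) dual
  cy4 -> i5&i6 (ld;sub) dual
  cy5 -> i7&i8 (sll;beq) dual
  cy6 -> i9 (add) RAW r1
  cy7 -> i10 (add) RAW r6
  cy8 -> i11 (add) tail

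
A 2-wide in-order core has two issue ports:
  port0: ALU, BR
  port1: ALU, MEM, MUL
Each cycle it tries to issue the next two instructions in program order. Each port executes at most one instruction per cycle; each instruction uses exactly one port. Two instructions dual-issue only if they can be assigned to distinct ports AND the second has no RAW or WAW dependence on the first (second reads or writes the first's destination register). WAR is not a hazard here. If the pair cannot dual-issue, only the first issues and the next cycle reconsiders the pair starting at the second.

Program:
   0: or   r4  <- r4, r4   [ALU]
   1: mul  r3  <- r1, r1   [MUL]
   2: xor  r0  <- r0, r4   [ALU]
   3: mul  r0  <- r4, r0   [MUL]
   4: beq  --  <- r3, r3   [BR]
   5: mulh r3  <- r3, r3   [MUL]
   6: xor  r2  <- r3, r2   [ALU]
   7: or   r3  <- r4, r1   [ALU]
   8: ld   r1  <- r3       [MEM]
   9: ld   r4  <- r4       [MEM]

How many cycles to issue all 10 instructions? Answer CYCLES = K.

#0 head=0: or.ALU;mul.MUL i0&i1 2-wide
#1 head=2: xor.ALU i2 RAW+WAW r0
#2 head=3: mul.MUL;beq.BR i3&i4 2-wide
#3 head=5: mulh.MUL i5 RAW r3
#4 head=6: xor.ALU;or.ALU i6&i7 2-wide
#5 head=8: ld.MEM i8 no-port MEM/MEM
#6 head=9: ld.MEM i9 tail

CYCLES = 7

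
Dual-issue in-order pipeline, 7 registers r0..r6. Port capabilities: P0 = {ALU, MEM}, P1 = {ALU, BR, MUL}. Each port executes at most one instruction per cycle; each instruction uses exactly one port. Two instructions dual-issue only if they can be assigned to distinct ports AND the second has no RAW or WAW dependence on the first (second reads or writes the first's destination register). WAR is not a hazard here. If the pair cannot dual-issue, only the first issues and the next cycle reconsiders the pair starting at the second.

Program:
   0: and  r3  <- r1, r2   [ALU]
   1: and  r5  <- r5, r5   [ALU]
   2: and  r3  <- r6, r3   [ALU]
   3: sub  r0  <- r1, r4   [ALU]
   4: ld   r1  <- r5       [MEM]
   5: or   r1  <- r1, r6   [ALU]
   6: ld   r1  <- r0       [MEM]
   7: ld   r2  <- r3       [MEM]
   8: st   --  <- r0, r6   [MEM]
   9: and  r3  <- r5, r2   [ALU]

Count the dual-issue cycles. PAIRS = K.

[0] i0+i1  and+and  -- pair
[1] i2+i3  and+sub  -- pair
[2] i4  ld  -- RAW+WAW r1
[3] i5  or  -- WAW r1
[4] i6  ld  -- no-port MEM/MEM
[5] i7  ld  -- no-port MEM/MEM
[6] i8+i9  st+and  -- pair

PAIRS = 3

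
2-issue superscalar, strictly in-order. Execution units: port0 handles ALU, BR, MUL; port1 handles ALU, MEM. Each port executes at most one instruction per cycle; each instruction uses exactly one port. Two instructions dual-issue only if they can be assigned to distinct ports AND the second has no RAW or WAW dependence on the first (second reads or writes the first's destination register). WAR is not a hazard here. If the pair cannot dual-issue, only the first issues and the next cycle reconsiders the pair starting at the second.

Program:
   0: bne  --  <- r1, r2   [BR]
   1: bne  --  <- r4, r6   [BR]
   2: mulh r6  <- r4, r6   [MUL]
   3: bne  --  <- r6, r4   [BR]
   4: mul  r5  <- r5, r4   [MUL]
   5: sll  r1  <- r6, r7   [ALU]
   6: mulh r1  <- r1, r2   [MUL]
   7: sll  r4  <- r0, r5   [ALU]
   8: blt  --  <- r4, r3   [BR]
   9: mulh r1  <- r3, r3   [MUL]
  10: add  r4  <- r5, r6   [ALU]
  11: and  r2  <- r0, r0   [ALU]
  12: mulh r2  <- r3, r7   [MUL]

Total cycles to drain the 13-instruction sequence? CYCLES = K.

CYCLES = 10

  cy0 -> i0 (bne) no-port BR/BR
  cy1 -> i1 (bne) no-port BR/MUL
  cy2 -> i2 (mulh) no-port MUL/BR
  cy3 -> i3 (bne) no-port BR/MUL
  cy4 -> i4+i5 (mul+sll) pair
  cy5 -> i6+i7 (mulh+sll) pair
  cy6 -> i8 (blt) no-port BR/MUL
  cy7 -> i9+i10 (mulh+add) pair
  cy8 -> i11 (and) WAW r2
  cy9 -> i12 (mulh) tail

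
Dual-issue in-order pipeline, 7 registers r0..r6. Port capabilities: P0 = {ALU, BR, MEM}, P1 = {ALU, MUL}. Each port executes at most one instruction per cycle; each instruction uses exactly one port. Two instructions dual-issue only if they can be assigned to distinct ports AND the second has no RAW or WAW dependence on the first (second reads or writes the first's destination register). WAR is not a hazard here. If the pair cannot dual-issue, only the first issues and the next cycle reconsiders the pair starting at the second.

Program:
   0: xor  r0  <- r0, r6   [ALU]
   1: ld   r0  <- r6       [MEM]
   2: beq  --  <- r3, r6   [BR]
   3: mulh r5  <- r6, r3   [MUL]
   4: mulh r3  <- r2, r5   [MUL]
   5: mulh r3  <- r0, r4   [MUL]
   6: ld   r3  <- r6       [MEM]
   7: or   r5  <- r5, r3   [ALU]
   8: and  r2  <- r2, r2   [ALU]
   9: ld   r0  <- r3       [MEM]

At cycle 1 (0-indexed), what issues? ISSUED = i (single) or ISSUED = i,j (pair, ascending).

ISSUED = 1

  cy0 -> i0 (xor.ALU) WAW r0
  cy1 -> i1 (ld.MEM) no-port MEM/BR
  cy2 -> i2,i3 (beq.BR;mulh.MUL) dual
  cy3 -> i4 (mulh.MUL) no-port MUL/MUL
  cy4 -> i5 (mulh.MUL) WAW r3
  cy5 -> i6 (ld.MEM) RAW r3
  cy6 -> i7,i8 (or.ALU;and.ALU) dual
  cy7 -> i9 (ld.MEM) tail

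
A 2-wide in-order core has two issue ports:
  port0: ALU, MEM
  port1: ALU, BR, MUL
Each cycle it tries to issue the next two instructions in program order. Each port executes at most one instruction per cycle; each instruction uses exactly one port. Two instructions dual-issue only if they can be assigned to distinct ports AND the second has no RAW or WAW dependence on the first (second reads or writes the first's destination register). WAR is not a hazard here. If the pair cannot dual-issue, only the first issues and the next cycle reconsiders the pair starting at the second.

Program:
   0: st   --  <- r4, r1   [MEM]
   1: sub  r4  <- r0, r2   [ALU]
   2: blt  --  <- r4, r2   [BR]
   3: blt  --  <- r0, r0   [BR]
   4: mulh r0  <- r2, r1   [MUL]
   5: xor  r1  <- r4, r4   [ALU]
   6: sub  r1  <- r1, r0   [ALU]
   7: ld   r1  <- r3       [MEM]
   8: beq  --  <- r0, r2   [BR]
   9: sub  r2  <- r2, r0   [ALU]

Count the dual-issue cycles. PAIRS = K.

PAIRS = 3

  cy0 -> i0/i1 (st;sub) dual
  cy1 -> i2 (blt) no-port BR/BR
  cy2 -> i3 (blt) no-port BR/MUL
  cy3 -> i4/i5 (mulh;xor) dual
  cy4 -> i6 (sub) WAW r1
  cy5 -> i7/i8 (ld;beq) dual
  cy6 -> i9 (sub) tail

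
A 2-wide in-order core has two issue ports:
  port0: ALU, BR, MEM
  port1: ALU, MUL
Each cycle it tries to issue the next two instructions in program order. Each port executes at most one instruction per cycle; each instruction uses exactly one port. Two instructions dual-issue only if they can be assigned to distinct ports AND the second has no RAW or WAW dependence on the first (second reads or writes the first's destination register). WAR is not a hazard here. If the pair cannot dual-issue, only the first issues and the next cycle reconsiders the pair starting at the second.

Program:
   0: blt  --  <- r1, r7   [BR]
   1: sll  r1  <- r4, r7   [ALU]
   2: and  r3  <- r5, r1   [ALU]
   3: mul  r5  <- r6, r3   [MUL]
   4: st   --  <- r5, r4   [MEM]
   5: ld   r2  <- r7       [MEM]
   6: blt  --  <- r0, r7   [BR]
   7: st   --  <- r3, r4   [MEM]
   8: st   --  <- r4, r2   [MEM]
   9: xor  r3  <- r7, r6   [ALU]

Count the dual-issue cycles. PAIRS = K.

  cy0 -> i0+i1 (blt;sll) pair
  cy1 -> i2 (and) RAW r3
  cy2 -> i3 (mul) RAW r5
  cy3 -> i4 (st) no-port MEM/MEM
  cy4 -> i5 (ld) no-port MEM/BR
  cy5 -> i6 (blt) no-port BR/MEM
  cy6 -> i7 (st) no-port MEM/MEM
  cy7 -> i8+i9 (st;xor) pair

PAIRS = 2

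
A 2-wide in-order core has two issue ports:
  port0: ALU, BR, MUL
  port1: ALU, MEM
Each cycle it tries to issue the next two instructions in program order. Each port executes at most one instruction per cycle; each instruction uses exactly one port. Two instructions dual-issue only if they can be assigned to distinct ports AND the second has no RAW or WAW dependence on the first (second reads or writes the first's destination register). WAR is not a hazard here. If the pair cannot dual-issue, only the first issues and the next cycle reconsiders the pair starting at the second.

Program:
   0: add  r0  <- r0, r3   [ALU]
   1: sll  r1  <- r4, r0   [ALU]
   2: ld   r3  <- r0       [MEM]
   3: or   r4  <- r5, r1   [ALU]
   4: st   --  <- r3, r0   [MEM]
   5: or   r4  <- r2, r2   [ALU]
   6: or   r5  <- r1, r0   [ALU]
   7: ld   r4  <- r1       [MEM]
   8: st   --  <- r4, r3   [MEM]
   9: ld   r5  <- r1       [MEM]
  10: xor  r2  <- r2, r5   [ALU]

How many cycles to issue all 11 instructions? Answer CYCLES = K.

  cy0 -> i0 (add.ALU) RAW r0
  cy1 -> i1&i2 (sll.ALU ld.MEM) 2-wide
  cy2 -> i3&i4 (or.ALU st.MEM) 2-wide
  cy3 -> i5&i6 (or.ALU or.ALU) 2-wide
  cy4 -> i7 (ld.MEM) no-port MEM/MEM
  cy5 -> i8 (st.MEM) no-port MEM/MEM
  cy6 -> i9 (ld.MEM) RAW r5
  cy7 -> i10 (xor.ALU) tail

CYCLES = 8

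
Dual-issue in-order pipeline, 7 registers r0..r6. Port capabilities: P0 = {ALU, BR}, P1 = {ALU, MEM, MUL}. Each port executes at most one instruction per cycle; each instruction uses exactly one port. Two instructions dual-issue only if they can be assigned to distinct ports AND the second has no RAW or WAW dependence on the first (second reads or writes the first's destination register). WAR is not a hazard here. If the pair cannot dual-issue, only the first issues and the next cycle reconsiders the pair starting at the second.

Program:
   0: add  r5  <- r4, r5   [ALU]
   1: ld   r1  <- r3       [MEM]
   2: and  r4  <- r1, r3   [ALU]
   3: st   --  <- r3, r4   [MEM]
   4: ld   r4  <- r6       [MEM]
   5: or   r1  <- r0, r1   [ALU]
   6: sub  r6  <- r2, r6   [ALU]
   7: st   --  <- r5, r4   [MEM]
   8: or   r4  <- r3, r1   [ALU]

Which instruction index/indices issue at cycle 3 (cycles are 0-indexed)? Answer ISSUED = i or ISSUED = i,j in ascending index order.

ISSUED = 4,5

0. add.ALU;ld.MEM @i0&i1  | pair
1. and.ALU @i2  | RAW r4
2. st.MEM @i3  | no-port MEM/MEM
3. ld.MEM;or.ALU @i4&i5  | pair
4. sub.ALU;st.MEM @i6&i7  | pair
5. or.ALU @i8  | tail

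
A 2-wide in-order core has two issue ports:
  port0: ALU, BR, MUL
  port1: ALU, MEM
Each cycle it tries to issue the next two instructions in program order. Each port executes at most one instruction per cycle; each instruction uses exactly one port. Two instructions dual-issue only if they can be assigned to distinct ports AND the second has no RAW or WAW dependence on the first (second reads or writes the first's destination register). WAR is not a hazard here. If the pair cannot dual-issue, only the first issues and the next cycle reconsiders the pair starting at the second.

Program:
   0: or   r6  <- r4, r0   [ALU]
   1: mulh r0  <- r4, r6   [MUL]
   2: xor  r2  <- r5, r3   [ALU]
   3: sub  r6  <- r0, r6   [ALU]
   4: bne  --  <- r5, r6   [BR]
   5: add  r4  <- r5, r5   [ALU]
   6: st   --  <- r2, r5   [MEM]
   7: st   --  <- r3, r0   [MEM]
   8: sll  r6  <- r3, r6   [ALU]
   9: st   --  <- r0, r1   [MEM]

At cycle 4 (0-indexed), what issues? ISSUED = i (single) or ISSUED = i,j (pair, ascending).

[0] i0  or.ALU  -- RAW r6
[1] i1/i2  mulh.MUL xor.ALU  -- 2-wide
[2] i3  sub.ALU  -- RAW r6
[3] i4/i5  bne.BR add.ALU  -- 2-wide
[4] i6  st.MEM  -- no-port MEM/MEM
[5] i7/i8  st.MEM sll.ALU  -- 2-wide
[6] i9  st.MEM  -- tail

ISSUED = 6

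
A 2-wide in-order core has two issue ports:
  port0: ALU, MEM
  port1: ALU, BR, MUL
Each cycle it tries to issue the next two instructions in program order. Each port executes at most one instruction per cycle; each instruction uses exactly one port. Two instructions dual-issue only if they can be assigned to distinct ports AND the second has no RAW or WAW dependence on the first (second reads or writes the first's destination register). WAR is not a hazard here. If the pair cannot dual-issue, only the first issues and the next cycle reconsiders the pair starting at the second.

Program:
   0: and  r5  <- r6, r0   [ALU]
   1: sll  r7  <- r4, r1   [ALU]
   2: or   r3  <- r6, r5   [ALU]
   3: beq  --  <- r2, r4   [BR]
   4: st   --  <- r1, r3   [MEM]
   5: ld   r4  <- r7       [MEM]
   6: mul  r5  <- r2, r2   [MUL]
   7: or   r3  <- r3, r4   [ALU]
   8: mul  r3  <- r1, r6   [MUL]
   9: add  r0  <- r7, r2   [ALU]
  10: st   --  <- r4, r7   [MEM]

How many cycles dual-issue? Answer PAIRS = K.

PAIRS = 4

  cy0 -> i0&i1 (and;sll) dual
  cy1 -> i2&i3 (or;beq) dual
  cy2 -> i4 (st) no-port MEM/MEM
  cy3 -> i5&i6 (ld;mul) dual
  cy4 -> i7 (or) WAW r3
  cy5 -> i8&i9 (mul;add) dual
  cy6 -> i10 (st) tail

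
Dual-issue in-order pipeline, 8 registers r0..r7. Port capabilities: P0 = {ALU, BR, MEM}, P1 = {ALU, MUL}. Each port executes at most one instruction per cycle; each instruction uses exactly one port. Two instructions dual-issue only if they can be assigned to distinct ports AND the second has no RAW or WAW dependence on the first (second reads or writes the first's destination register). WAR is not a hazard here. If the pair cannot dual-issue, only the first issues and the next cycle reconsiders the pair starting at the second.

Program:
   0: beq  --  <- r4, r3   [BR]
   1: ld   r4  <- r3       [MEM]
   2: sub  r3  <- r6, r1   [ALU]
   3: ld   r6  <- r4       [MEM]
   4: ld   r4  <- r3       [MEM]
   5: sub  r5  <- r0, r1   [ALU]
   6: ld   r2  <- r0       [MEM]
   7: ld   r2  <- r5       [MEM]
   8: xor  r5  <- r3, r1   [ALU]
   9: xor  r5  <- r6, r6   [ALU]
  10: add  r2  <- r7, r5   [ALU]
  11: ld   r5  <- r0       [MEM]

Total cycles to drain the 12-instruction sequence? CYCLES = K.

CYCLES = 8

0. beq.BR @i0  | no-port BR/MEM
1. ld.MEM;sub.ALU @i1,i2  | pair
2. ld.MEM @i3  | no-port MEM/MEM
3. ld.MEM;sub.ALU @i4,i5  | pair
4. ld.MEM @i6  | no-port MEM/MEM
5. ld.MEM;xor.ALU @i7,i8  | pair
6. xor.ALU @i9  | RAW r5
7. add.ALU;ld.MEM @i10,i11  | pair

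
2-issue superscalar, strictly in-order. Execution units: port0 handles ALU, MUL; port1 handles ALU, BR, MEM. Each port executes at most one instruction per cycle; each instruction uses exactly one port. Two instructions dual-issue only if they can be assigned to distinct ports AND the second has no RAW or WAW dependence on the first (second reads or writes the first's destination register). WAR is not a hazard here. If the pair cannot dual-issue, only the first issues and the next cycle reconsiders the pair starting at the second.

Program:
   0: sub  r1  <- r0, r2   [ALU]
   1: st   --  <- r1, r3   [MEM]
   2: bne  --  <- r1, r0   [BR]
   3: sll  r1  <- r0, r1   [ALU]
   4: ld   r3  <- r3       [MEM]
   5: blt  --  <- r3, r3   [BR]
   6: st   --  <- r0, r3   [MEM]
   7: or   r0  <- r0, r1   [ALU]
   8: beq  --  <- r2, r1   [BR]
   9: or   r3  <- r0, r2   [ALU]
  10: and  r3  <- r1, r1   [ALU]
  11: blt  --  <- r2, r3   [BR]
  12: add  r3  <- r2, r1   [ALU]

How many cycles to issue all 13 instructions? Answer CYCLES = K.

0. sub.ALU @i0  | RAW r1
1. st.MEM @i1  | no-port MEM/BR
2. bne.BR/sll.ALU @i2&i3  | 2-wide
3. ld.MEM @i4  | no-port MEM/BR
4. blt.BR @i5  | no-port BR/MEM
5. st.MEM/or.ALU @i6&i7  | 2-wide
6. beq.BR/or.ALU @i8&i9  | 2-wide
7. and.ALU @i10  | RAW r3
8. blt.BR/add.ALU @i11&i12  | 2-wide

CYCLES = 9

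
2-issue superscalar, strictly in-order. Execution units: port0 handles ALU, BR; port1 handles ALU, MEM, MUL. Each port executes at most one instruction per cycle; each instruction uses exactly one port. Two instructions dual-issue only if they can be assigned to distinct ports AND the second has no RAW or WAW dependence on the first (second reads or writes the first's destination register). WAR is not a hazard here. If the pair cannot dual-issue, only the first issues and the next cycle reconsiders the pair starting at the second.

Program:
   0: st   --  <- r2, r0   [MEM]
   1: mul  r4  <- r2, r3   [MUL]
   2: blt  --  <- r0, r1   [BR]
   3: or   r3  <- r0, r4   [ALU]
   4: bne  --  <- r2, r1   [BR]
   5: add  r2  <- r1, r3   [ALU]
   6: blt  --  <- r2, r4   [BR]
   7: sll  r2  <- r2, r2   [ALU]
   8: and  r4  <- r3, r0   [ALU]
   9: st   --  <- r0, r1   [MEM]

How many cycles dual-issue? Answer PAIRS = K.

t=0 i0:st.MEM ; no-port MEM/MUL
t=1 i1/i2:mul.MUL blt.BR ; 2-wide
t=2 i3/i4:or.ALU bne.BR ; 2-wide
t=3 i5:add.ALU ; RAW r2
t=4 i6/i7:blt.BR sll.ALU ; 2-wide
t=5 i8/i9:and.ALU st.MEM ; 2-wide

PAIRS = 4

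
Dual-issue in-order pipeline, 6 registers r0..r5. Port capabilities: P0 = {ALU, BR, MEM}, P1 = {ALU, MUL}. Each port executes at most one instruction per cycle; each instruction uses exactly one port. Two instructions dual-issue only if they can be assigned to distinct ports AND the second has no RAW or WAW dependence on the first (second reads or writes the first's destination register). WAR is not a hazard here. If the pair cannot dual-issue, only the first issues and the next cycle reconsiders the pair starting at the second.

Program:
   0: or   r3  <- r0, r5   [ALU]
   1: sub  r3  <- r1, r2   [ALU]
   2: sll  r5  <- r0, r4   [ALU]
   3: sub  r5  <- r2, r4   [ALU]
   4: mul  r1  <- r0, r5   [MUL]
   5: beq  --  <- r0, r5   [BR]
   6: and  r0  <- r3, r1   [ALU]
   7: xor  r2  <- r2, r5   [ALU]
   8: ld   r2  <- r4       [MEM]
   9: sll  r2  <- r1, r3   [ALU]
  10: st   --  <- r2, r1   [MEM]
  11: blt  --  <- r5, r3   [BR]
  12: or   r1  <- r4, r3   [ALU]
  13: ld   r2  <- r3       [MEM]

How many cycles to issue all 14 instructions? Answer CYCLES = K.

t=0 i0:or.ALU ; WAW r3
t=1 i1,i2:sub.ALU+sll.ALU ; dual
t=2 i3:sub.ALU ; RAW r5
t=3 i4,i5:mul.MUL+beq.BR ; dual
t=4 i6,i7:and.ALU+xor.ALU ; dual
t=5 i8:ld.MEM ; WAW r2
t=6 i9:sll.ALU ; RAW r2
t=7 i10:st.MEM ; no-port MEM/BR
t=8 i11,i12:blt.BR+or.ALU ; dual
t=9 i13:ld.MEM ; tail

CYCLES = 10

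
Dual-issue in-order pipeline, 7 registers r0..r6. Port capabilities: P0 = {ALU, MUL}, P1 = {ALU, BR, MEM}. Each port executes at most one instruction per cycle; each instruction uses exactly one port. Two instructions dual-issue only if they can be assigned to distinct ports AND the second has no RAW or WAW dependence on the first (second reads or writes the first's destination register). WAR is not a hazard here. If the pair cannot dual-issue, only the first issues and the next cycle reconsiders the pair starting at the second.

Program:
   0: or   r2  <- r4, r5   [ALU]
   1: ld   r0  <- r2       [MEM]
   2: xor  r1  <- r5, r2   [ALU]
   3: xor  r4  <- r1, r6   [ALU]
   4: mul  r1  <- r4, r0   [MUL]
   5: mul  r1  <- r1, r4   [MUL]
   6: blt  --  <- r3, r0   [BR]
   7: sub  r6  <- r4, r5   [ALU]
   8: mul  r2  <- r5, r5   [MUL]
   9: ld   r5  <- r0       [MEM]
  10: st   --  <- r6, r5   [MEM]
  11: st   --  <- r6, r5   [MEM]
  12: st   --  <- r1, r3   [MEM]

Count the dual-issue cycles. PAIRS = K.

[0] i0  or.ALU  -- RAW r2
[1] i1,i2  ld.MEM+xor.ALU  -- pair
[2] i3  xor.ALU  -- RAW r4
[3] i4  mul.MUL  -- no-port MUL/MUL
[4] i5,i6  mul.MUL+blt.BR  -- pair
[5] i7,i8  sub.ALU+mul.MUL  -- pair
[6] i9  ld.MEM  -- no-port MEM/MEM
[7] i10  st.MEM  -- no-port MEM/MEM
[8] i11  st.MEM  -- no-port MEM/MEM
[9] i12  st.MEM  -- tail

PAIRS = 3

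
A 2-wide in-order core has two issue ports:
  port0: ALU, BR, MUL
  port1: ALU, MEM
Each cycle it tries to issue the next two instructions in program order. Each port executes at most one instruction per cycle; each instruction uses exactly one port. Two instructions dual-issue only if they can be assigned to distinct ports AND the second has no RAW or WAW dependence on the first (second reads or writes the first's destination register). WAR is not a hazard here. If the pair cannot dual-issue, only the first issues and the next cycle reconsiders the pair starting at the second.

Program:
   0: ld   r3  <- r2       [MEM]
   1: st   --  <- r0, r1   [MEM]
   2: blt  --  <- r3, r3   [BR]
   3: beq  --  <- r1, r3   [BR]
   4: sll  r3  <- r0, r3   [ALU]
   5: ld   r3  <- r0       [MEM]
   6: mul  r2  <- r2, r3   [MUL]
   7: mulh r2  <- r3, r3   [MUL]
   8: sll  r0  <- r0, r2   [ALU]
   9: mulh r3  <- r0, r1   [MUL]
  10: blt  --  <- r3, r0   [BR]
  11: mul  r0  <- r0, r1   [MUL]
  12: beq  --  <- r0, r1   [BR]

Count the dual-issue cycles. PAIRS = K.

PAIRS = 2

0. ld.MEM @i0  | no-port MEM/MEM
1. st.MEM;blt.BR @i1/i2  | 2-wide
2. beq.BR;sll.ALU @i3/i4  | 2-wide
3. ld.MEM @i5  | RAW r3
4. mul.MUL @i6  | no-port MUL/MUL
5. mulh.MUL @i7  | RAW r2
6. sll.ALU @i8  | RAW r0
7. mulh.MUL @i9  | no-port MUL/BR
8. blt.BR @i10  | no-port BR/MUL
9. mul.MUL @i11  | no-port MUL/BR
10. beq.BR @i12  | tail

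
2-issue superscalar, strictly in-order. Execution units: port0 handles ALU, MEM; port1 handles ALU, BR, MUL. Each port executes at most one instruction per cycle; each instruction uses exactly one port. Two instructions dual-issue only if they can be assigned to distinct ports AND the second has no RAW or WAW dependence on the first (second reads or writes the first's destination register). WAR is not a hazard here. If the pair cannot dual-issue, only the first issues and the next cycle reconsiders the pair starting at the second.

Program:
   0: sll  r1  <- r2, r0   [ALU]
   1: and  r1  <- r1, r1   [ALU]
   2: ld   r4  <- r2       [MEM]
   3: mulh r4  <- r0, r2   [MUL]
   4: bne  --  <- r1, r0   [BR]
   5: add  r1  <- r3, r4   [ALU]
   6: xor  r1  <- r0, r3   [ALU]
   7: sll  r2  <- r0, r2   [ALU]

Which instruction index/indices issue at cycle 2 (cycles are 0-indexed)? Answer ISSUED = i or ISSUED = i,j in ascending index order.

ISSUED = 3

t=0 i0:sll ; RAW+WAW r1
t=1 i1,i2:and/ld ; pair
t=2 i3:mulh ; no-port MUL/BR
t=3 i4,i5:bne/add ; pair
t=4 i6,i7:xor/sll ; pair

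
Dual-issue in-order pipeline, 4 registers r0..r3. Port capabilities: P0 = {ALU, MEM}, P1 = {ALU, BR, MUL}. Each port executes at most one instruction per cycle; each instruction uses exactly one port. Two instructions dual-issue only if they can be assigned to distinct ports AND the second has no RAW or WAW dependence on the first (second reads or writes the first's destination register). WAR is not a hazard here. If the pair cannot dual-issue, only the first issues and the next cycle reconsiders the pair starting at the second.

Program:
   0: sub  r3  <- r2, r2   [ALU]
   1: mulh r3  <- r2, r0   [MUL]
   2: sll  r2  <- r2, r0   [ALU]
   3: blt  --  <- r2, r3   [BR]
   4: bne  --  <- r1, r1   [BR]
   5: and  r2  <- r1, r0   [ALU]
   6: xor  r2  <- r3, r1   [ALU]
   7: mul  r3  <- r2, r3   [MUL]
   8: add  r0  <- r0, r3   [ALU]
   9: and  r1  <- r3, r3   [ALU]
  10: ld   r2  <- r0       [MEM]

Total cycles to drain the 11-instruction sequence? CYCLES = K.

t=0 i0:sub.ALU ; WAW r3
t=1 i1&i2:mulh.MUL;sll.ALU ; 2-wide
t=2 i3:blt.BR ; no-port BR/BR
t=3 i4&i5:bne.BR;and.ALU ; 2-wide
t=4 i6:xor.ALU ; RAW r2
t=5 i7:mul.MUL ; RAW r3
t=6 i8&i9:add.ALU;and.ALU ; 2-wide
t=7 i10:ld.MEM ; tail

CYCLES = 8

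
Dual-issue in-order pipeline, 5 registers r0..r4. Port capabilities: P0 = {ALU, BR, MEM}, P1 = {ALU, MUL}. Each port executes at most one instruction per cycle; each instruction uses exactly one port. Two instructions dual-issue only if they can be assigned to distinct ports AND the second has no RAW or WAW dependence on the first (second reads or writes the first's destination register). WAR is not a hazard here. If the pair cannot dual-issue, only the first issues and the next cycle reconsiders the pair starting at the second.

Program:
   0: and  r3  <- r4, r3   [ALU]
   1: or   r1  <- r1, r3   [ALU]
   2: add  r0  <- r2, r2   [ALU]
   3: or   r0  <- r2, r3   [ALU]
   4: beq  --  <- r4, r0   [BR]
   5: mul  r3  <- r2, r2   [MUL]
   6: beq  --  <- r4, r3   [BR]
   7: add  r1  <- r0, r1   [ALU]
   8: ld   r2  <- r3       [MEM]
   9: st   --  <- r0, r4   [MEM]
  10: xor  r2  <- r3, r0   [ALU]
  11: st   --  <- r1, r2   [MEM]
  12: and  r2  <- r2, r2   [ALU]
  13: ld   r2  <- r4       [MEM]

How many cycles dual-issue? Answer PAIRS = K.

t=0 i0:and.ALU ; RAW r3
t=1 i1,i2:or.ALU/add.ALU ; dual
t=2 i3:or.ALU ; RAW r0
t=3 i4,i5:beq.BR/mul.MUL ; dual
t=4 i6,i7:beq.BR/add.ALU ; dual
t=5 i8:ld.MEM ; no-port MEM/MEM
t=6 i9,i10:st.MEM/xor.ALU ; dual
t=7 i11,i12:st.MEM/and.ALU ; dual
t=8 i13:ld.MEM ; tail

PAIRS = 5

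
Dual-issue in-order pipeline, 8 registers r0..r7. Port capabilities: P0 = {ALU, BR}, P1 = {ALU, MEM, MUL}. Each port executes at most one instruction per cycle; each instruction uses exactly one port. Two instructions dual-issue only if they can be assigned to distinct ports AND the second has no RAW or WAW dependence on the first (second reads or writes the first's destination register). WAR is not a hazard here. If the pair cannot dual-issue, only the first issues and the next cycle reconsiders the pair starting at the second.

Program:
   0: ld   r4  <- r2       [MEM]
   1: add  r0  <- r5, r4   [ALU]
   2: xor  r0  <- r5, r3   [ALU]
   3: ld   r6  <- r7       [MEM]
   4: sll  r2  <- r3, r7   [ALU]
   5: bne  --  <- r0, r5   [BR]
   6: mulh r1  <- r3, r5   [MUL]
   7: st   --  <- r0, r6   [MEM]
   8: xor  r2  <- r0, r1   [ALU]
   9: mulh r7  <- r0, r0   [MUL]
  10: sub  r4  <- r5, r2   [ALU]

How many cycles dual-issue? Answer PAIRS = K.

PAIRS = 4

0. ld @i0  | RAW r4
1. add @i1  | WAW r0
2. xor ld @i2/i3  | dual
3. sll bne @i4/i5  | dual
4. mulh @i6  | no-port MUL/MEM
5. st xor @i7/i8  | dual
6. mulh sub @i9/i10  | dual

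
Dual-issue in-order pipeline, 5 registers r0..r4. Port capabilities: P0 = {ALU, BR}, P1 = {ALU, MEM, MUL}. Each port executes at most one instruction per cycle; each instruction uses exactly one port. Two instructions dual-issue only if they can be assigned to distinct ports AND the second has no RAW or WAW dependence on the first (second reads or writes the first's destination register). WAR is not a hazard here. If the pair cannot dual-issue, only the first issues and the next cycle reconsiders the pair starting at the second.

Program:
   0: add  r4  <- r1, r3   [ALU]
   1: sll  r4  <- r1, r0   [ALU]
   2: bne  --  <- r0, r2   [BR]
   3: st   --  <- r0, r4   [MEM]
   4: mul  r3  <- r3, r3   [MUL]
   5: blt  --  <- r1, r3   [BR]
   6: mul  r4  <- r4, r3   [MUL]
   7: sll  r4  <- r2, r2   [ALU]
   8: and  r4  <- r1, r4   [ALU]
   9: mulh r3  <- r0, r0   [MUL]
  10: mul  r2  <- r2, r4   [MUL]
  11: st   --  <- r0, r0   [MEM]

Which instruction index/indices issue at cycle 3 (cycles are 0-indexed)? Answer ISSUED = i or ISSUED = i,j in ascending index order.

0. add.ALU @i0  | WAW r4
1. sll.ALU bne.BR @i1,i2  | 2-wide
2. st.MEM @i3  | no-port MEM/MUL
3. mul.MUL @i4  | RAW r3
4. blt.BR mul.MUL @i5,i6  | 2-wide
5. sll.ALU @i7  | RAW+WAW r4
6. and.ALU mulh.MUL @i8,i9  | 2-wide
7. mul.MUL @i10  | no-port MUL/MEM
8. st.MEM @i11  | tail

ISSUED = 4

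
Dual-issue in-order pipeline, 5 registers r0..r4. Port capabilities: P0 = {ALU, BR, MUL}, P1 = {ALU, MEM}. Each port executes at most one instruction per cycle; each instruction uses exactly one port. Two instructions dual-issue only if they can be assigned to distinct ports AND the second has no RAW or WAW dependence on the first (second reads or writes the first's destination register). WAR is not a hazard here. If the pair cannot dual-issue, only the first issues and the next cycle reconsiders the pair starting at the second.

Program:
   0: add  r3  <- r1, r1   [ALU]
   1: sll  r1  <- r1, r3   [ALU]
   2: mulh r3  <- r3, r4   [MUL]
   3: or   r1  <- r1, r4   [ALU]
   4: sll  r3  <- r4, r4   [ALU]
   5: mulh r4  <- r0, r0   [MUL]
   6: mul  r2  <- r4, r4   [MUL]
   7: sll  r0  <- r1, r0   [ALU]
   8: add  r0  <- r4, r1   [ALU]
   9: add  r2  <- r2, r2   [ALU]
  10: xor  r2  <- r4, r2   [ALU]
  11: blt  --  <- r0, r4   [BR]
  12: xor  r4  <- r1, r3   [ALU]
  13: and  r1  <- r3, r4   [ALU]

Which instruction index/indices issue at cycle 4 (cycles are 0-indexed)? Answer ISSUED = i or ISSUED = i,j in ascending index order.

  cy0 -> i0 (add.ALU) RAW r3
  cy1 -> i1+i2 (sll.ALU mulh.MUL) pair
  cy2 -> i3+i4 (or.ALU sll.ALU) pair
  cy3 -> i5 (mulh.MUL) no-port MUL/MUL
  cy4 -> i6+i7 (mul.MUL sll.ALU) pair
  cy5 -> i8+i9 (add.ALU add.ALU) pair
  cy6 -> i10+i11 (xor.ALU blt.BR) pair
  cy7 -> i12 (xor.ALU) RAW r4
  cy8 -> i13 (and.ALU) tail

ISSUED = 6,7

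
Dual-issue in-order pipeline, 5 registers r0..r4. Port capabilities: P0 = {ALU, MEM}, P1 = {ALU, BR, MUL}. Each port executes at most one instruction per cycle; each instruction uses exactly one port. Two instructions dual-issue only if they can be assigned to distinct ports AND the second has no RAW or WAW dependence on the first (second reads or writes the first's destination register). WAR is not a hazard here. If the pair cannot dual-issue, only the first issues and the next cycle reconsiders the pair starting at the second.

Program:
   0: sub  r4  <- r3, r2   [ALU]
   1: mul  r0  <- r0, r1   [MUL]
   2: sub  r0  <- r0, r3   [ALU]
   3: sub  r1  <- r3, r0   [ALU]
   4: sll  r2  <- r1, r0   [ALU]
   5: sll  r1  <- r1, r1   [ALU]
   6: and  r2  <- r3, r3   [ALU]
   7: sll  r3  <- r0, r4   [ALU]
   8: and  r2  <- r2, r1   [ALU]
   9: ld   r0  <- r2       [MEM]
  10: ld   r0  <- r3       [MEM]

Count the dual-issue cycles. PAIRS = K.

[0] i0&i1  sub.ALU;mul.MUL  -- dual
[1] i2  sub.ALU  -- RAW r0
[2] i3  sub.ALU  -- RAW r1
[3] i4&i5  sll.ALU;sll.ALU  -- dual
[4] i6&i7  and.ALU;sll.ALU  -- dual
[5] i8  and.ALU  -- RAW r2
[6] i9  ld.MEM  -- no-port MEM/MEM
[7] i10  ld.MEM  -- tail

PAIRS = 3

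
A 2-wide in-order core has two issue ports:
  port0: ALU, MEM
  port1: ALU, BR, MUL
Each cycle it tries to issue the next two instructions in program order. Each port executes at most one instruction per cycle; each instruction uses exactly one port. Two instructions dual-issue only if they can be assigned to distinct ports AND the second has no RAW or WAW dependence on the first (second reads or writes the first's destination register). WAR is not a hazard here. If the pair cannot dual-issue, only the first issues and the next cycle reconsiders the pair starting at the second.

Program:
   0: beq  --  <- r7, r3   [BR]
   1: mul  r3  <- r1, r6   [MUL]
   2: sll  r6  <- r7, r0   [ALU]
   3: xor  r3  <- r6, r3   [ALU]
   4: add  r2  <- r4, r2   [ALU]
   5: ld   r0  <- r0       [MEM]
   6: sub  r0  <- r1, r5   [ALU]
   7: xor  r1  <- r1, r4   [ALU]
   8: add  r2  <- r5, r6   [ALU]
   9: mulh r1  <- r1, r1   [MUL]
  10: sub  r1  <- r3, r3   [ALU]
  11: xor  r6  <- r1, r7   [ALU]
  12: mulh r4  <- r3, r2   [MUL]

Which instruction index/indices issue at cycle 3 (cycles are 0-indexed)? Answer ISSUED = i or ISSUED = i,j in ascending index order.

c0: i0 beq.BR  no-port BR/MUL
c1: i1&i2 mul.MUL sll.ALU  2-wide
c2: i3&i4 xor.ALU add.ALU  2-wide
c3: i5 ld.MEM  WAW r0
c4: i6&i7 sub.ALU xor.ALU  2-wide
c5: i8&i9 add.ALU mulh.MUL  2-wide
c6: i10 sub.ALU  RAW r1
c7: i11&i12 xor.ALU mulh.MUL  2-wide

ISSUED = 5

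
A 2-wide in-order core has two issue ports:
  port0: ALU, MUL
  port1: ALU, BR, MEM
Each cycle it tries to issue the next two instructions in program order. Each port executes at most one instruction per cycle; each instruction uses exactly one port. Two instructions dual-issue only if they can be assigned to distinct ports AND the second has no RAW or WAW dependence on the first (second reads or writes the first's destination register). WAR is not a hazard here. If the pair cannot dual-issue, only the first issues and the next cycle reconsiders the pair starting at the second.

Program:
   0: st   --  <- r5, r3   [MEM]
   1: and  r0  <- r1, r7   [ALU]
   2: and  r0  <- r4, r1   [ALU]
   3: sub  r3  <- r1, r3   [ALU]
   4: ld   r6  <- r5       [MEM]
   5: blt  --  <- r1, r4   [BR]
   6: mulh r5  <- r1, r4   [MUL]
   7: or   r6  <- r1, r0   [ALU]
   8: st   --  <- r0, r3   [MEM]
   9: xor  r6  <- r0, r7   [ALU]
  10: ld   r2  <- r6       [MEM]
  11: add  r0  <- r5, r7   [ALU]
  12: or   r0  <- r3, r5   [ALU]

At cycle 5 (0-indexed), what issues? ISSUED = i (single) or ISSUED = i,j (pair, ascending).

ISSUED = 9

0. st.MEM;and.ALU @i0+i1  | pair
1. and.ALU;sub.ALU @i2+i3  | pair
2. ld.MEM @i4  | no-port MEM/BR
3. blt.BR;mulh.MUL @i5+i6  | pair
4. or.ALU;st.MEM @i7+i8  | pair
5. xor.ALU @i9  | RAW r6
6. ld.MEM;add.ALU @i10+i11  | pair
7. or.ALU @i12  | tail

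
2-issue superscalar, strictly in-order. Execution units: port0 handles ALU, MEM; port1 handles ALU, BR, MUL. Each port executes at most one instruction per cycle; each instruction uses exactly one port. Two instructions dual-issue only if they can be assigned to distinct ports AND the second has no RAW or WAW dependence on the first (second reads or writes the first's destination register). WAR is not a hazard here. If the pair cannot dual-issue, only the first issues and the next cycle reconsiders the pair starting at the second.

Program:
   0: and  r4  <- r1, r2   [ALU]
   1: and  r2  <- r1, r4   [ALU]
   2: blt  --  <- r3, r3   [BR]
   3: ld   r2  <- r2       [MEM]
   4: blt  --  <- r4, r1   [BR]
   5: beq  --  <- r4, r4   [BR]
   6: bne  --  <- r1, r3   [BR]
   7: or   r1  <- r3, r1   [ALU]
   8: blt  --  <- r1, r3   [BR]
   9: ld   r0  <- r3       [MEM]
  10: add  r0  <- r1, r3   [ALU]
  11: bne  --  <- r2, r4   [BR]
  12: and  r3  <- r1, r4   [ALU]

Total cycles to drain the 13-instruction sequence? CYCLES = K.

CYCLES = 8

[0] i0  and  -- RAW r4
[1] i1/i2  and+blt  -- dual
[2] i3/i4  ld+blt  -- dual
[3] i5  beq  -- no-port BR/BR
[4] i6/i7  bne+or  -- dual
[5] i8/i9  blt+ld  -- dual
[6] i10/i11  add+bne  -- dual
[7] i12  and  -- tail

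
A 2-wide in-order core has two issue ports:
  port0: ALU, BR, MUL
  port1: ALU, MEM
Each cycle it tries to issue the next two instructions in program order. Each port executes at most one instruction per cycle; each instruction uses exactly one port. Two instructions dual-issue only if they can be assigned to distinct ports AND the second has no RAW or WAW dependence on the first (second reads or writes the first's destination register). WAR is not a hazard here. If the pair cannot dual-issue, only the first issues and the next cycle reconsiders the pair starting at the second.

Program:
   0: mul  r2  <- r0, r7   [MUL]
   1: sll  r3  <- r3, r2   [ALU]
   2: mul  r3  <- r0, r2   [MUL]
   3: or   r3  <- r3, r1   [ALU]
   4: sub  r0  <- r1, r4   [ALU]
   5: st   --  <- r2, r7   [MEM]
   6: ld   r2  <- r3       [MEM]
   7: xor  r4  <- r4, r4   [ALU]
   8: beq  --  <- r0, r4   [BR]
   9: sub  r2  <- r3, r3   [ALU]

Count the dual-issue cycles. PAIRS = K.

c0: i0 mul  RAW r2
c1: i1 sll  WAW r3
c2: i2 mul  RAW+WAW r3
c3: i3/i4 or/sub  2-wide
c4: i5 st  no-port MEM/MEM
c5: i6/i7 ld/xor  2-wide
c6: i8/i9 beq/sub  2-wide

PAIRS = 3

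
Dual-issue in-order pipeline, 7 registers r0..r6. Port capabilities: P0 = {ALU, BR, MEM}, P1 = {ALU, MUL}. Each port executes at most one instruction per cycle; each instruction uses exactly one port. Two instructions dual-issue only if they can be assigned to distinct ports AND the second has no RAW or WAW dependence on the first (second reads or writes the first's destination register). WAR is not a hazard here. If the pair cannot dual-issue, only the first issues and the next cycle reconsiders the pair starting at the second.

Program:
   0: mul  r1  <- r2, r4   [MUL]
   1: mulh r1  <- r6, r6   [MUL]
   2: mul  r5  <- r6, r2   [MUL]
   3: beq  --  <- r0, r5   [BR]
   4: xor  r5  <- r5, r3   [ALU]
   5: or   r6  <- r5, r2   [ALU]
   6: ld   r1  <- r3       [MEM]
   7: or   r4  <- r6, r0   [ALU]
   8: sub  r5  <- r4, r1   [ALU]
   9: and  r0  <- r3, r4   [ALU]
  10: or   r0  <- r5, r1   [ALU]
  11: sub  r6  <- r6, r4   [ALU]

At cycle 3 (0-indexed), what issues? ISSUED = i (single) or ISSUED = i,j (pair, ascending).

ISSUED = 3,4

t=0 i0:mul ; no-port MUL/MUL
t=1 i1:mulh ; no-port MUL/MUL
t=2 i2:mul ; RAW r5
t=3 i3+i4:beq;xor ; dual
t=4 i5+i6:or;ld ; dual
t=5 i7:or ; RAW r4
t=6 i8+i9:sub;and ; dual
t=7 i10+i11:or;sub ; dual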